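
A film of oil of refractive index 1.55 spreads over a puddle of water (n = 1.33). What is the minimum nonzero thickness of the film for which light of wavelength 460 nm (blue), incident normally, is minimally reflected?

148 nm

At the upper boundary (n = 1.0 to n = 1.55) the reflected ray undergoes a half-wave phase shift.
Ray reflecting at the bottom interface goes from n = 1.55 toward n = 1.33: no phase shift.
Net: one phase inversion between the two reflected rays.
For dark reflection here: 2 n t = m λ.
Minimum nonzero at m = 1: t = λ / (2 n) = 460 / (2 × 1.55) = 148 nm.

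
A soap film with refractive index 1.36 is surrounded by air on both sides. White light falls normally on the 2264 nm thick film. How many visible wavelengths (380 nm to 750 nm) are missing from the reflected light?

8

At the upper boundary (n = 1.0 to n = 1.36) the reflected ray undergoes a half-wave phase shift.
Ray reflecting at the bottom interface goes from n = 1.36 toward n = 1.0: no phase shift.
The two reflections differ by half a wavelength.
So the condition for destructive reflection is 2 n t = m λ.
λ = 2 n t / m = 6158 / m nm.
m=8: 770 nm (IR); m=9: 684 nm (visible); m=10: 616 nm (visible); m=11: 560 nm (visible); m=12: 513 nm (visible); m=13: 474 nm (visible); m=14: 440 nm (visible); m=15: 411 nm (visible); m=16: 385 nm (visible); m=17: 362 nm (UV).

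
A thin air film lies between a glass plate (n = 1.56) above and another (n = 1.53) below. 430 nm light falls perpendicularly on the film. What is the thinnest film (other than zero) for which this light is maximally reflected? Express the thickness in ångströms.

At the upper boundary (n = 1.56 to n = 1.0) the reflected ray undergoes no phase shift.
At the lower boundary (n = 1.0 to n = 1.53) the reflected ray undergoes a half-wave phase shift.
Exactly one π shift → a net half-wave offset.
So the condition for constructive reflection is 2 n t = (m + ½) λ.
Minimum at m = 0: t = λ / (4 n) = 430 / (4 × 1.0) = 108 nm.

1075 Å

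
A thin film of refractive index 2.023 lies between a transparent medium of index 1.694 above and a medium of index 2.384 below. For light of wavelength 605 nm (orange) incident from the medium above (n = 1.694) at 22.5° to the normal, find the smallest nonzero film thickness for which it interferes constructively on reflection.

Top surface (1.694 → 2.023): reflection off a higher-index medium gives a half-wave phase shift.
Ray reflecting at the bottom interface goes from n = 2.023 toward n = 2.384: a half-wave phase shift.
Net: no relative phase inversion (both shifts match).
With no net inversion, constructive interference in reflection requires 2 n t cos θ_r = m λ.
Snell's law: 1.694 sin 22.5° = 2.023 sin θ_r → sin θ_r = 0.320, cos θ_r = 0.947.
Minimum nonzero at m = 1: t = λ / (2 n cos θ_r) = 605 / (2 × 2.023 × 0.947) = 158 nm.

158 nm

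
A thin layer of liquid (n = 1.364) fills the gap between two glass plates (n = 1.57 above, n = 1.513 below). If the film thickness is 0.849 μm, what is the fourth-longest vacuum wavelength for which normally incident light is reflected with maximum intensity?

At the upper boundary (n = 1.57 to n = 1.364) the reflected ray undergoes no phase shift.
Bottom surface (1.364 → 1.513): reflection off a higher-index medium gives a half-wave phase shift.
Exactly one π shift → a net half-wave offset.
With one net inversion, constructive interference in reflection requires 2 n t = (m + ½) λ.
λ = 2 n t / (m + ½). The fourth-longest wavelength is m = 3: λ = 2 × 1.364 × 849 / 3.50 = 662 nm.

662 nm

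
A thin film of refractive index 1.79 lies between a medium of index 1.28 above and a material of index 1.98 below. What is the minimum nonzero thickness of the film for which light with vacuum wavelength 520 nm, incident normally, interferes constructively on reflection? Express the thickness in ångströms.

1453 Å

Ray reflecting at the top interface goes from n = 1.28 toward n = 1.79: a half-wave phase shift.
Bottom surface (1.79 → 1.98): reflection off a higher-index medium gives a half-wave phase shift.
Net: no relative phase inversion (both shifts match).
With no net inversion, constructive interference in reflection requires 2 n t = m λ.
Minimum nonzero at m = 1: t = λ / (2 n) = 520 / (2 × 1.79) = 145 nm.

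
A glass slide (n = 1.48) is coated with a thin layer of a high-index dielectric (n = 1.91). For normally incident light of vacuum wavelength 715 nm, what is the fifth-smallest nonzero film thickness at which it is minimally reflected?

936 nm

Top surface (1.0 → 1.91): reflection off a higher-index medium gives a half-wave phase shift.
Bottom surface (1.91 → 1.48): reflection off a lower-index medium gives no phase shift.
Net: one phase inversion between the two reflected rays.
For dark reflection here: 2 n t = m λ.
The fifth-smallest nonzero thickness corresponds to m = 5: t = m λ / (2 n) = 5.00 × 715 / (2 × 1.91) = 936 nm.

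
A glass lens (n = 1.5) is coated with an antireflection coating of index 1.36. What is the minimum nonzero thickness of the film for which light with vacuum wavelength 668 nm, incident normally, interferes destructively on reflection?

123 nm

At the upper boundary (n = 1.0 to n = 1.36) the reflected ray undergoes a half-wave phase shift.
At the lower boundary (n = 1.36 to n = 1.5) the reflected ray undergoes a half-wave phase shift.
Net: no relative phase inversion (both shifts match).
For dark reflection here: 2 n t = (m + ½) λ.
Minimum at m = 0: t = λ / (4 n) = 668 / (4 × 1.36) = 123 nm.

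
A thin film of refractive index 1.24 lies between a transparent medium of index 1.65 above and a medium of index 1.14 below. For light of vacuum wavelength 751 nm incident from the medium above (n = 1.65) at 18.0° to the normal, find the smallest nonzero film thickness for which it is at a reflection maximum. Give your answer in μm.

0.332 μm

Top surface (1.65 → 1.24): reflection off a lower-index medium gives no phase shift.
Ray reflecting at the bottom interface goes from n = 1.24 toward n = 1.14: no phase shift.
Net: no relative phase inversion (both shifts match).
With no net inversion, constructive interference in reflection requires 2 n t cos θ_r = m λ.
Snell's law: 1.65 sin 18.0° = 1.24 sin θ_r → sin θ_r = 0.411, cos θ_r = 0.912.
Minimum nonzero at m = 1: t = λ / (2 n cos θ_r) = 751 / (2 × 1.24 × 0.912) = 332 nm.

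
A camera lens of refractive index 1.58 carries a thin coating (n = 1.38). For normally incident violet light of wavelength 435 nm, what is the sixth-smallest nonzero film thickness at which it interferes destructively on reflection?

867 nm

Top surface (1.0 → 1.38): reflection off a higher-index medium gives a half-wave phase shift.
At the lower boundary (n = 1.38 to n = 1.58) the reflected ray undergoes a half-wave phase shift.
Net: no relative phase inversion (both shifts match).
So the condition for destructive reflection is 2 n t = (m + ½) λ.
The sixth-smallest nonzero thickness corresponds to m = 5: t = (m + ½) λ / (2 n) = 5.50 × 435 / (2 × 1.38) = 867 nm.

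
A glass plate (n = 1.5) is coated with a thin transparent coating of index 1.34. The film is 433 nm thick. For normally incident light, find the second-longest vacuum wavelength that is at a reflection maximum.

580 nm

Ray reflecting at the top interface goes from n = 1.0 toward n = 1.34: a half-wave phase shift.
Ray reflecting at the bottom interface goes from n = 1.34 toward n = 1.5: a half-wave phase shift.
Zero or two π shifts → no net half-wave offset.
So the condition for constructive reflection is 2 n t = m λ.
λ = 2 n t / m. The second-longest wavelength is m = 2: λ = 2 × 1.34 × 433 / 2.00 = 580 nm.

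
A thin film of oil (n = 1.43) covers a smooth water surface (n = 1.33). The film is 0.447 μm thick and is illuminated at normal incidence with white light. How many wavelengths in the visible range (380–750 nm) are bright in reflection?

Ray reflecting at the top interface goes from n = 1.0 toward n = 1.43: a half-wave phase shift.
Bottom surface (1.43 → 1.33): reflection off a lower-index medium gives no phase shift.
Exactly one π shift → a net half-wave offset.
For strong reflection here: 2 n t = (m + ½) λ.
λ = 2 n t / (m + ½) = 1278 / (m + ½) nm.
m=1: 852 nm (IR); m=2: 511 nm (visible); m=3: 365 nm (UV).

1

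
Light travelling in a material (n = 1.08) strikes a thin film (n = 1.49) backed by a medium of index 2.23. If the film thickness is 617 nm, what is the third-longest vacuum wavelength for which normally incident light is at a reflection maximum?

Top surface (1.08 → 1.49): reflection off a higher-index medium gives a half-wave phase shift.
Bottom surface (1.49 → 2.23): reflection off a higher-index medium gives a half-wave phase shift.
Net: no relative phase inversion (both shifts match).
For bright reflection here: 2 n t = m λ.
λ = 2 n t / m. The third-longest wavelength is m = 3: λ = 2 × 1.49 × 617 / 3.00 = 613 nm.

613 nm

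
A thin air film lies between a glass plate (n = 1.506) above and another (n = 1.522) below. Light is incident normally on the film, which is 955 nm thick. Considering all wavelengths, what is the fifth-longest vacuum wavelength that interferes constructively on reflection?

Top surface (1.506 → 1.0): reflection off a lower-index medium gives no phase shift.
At the lower boundary (n = 1.0 to n = 1.522) the reflected ray undergoes a half-wave phase shift.
Exactly one π shift → a net half-wave offset.
With one net inversion, constructive interference in reflection requires 2 n t = (m + ½) λ.
λ = 2 n t / (m + ½). The fifth-longest wavelength is m = 4: λ = 2 × 1.0 × 955 / 4.50 = 424 nm.

424 nm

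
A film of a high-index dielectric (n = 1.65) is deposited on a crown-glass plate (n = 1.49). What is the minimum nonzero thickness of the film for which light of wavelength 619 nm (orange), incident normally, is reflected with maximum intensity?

93.8 nm

At the upper boundary (n = 1.0 to n = 1.65) the reflected ray undergoes a half-wave phase shift.
Bottom surface (1.65 → 1.49): reflection off a lower-index medium gives no phase shift.
The two reflections differ by half a wavelength.
With one net inversion, constructive interference in reflection requires 2 n t = (m + ½) λ.
Minimum at m = 0: t = λ / (4 n) = 619 / (4 × 1.65) = 93.8 nm.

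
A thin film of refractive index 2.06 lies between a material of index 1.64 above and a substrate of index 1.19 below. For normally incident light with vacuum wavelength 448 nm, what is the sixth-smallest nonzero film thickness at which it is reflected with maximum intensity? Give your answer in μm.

0.598 μm

Ray reflecting at the top interface goes from n = 1.64 toward n = 2.06: a half-wave phase shift.
At the lower boundary (n = 2.06 to n = 1.19) the reflected ray undergoes no phase shift.
Exactly one π shift → a net half-wave offset.
So the condition for constructive reflection is 2 n t = (m + ½) λ.
The sixth-smallest nonzero thickness corresponds to m = 5: t = (m + ½) λ / (2 n) = 5.50 × 448 / (2 × 2.06) = 598 nm.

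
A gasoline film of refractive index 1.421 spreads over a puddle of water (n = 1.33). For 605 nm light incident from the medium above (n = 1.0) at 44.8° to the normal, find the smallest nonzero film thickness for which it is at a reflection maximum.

At the upper boundary (n = 1.0 to n = 1.421) the reflected ray undergoes a half-wave phase shift.
Ray reflecting at the bottom interface goes from n = 1.421 toward n = 1.33: no phase shift.
Net: one phase inversion between the two reflected rays.
With one net inversion, constructive interference in reflection requires 2 n t cos θ_r = (m + ½) λ.
Snell's law: 1.0 sin 44.8° = 1.421 sin θ_r → sin θ_r = 0.496, cos θ_r = 0.868.
Minimum at m = 0: t = λ / (4 n cos θ_r) = 605 / (4 × 1.421 × 0.868) = 123 nm.

123 nm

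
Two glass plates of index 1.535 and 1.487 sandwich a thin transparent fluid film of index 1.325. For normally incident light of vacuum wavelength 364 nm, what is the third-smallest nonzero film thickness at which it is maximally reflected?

343 nm

Ray reflecting at the top interface goes from n = 1.535 toward n = 1.325: no phase shift.
Bottom surface (1.325 → 1.487): reflection off a higher-index medium gives a half-wave phase shift.
Net: one phase inversion between the two reflected rays.
With one net inversion, constructive interference in reflection requires 2 n t = (m + ½) λ.
The third-smallest nonzero thickness corresponds to m = 2: t = (m + ½) λ / (2 n) = 2.50 × 364 / (2 × 1.325) = 343 nm.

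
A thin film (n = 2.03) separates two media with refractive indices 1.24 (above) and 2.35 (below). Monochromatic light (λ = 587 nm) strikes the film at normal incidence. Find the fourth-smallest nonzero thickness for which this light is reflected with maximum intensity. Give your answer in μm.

At the upper boundary (n = 1.24 to n = 2.03) the reflected ray undergoes a half-wave phase shift.
At the lower boundary (n = 2.03 to n = 2.35) the reflected ray undergoes a half-wave phase shift.
Net: no relative phase inversion (both shifts match).
With no net inversion, constructive interference in reflection requires 2 n t = m λ.
The fourth-smallest nonzero thickness corresponds to m = 4: t = m λ / (2 n) = 4.00 × 587 / (2 × 2.03) = 578 nm.

0.578 μm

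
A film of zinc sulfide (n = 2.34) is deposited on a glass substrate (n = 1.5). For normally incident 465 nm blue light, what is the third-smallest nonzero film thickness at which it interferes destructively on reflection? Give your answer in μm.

0.298 μm

At the upper boundary (n = 1.0 to n = 2.34) the reflected ray undergoes a half-wave phase shift.
Ray reflecting at the bottom interface goes from n = 2.34 toward n = 1.5: no phase shift.
Net: one phase inversion between the two reflected rays.
With one net inversion, destructive interference in reflection requires 2 n t = m λ.
The third-smallest nonzero thickness corresponds to m = 3: t = m λ / (2 n) = 3.00 × 465 / (2 × 2.34) = 298 nm.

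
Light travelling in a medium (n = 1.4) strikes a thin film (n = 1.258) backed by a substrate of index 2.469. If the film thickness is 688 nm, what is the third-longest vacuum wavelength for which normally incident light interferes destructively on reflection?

Ray reflecting at the top interface goes from n = 1.4 toward n = 1.258: no phase shift.
Ray reflecting at the bottom interface goes from n = 1.258 toward n = 2.469: a half-wave phase shift.
Exactly one π shift → a net half-wave offset.
With one net inversion, destructive interference in reflection requires 2 n t = m λ.
λ = 2 n t / m. The third-longest wavelength is m = 3: λ = 2 × 1.258 × 688 / 3.00 = 577 nm.

577 nm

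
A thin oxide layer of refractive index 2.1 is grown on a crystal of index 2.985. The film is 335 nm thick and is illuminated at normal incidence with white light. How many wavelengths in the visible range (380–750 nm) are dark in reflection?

2

Ray reflecting at the top interface goes from n = 1.0 toward n = 2.1: a half-wave phase shift.
At the lower boundary (n = 2.1 to n = 2.985) the reflected ray undergoes a half-wave phase shift.
Zero or two π shifts → no net half-wave offset.
For weak reflection here: 2 n t = (m + ½) λ.
λ = 2 n t / (m + ½) = 1407 / (m + ½) nm.
m=1: 938 nm (IR); m=2: 563 nm (visible); m=3: 402 nm (visible); m=4: 313 nm (UV).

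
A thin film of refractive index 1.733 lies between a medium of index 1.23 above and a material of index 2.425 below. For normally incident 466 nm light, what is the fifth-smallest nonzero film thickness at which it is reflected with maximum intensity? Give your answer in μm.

0.672 μm

At the upper boundary (n = 1.23 to n = 1.733) the reflected ray undergoes a half-wave phase shift.
Bottom surface (1.733 → 2.425): reflection off a higher-index medium gives a half-wave phase shift.
Zero or two π shifts → no net half-wave offset.
With no net inversion, constructive interference in reflection requires 2 n t = m λ.
The fifth-smallest nonzero thickness corresponds to m = 5: t = m λ / (2 n) = 5.00 × 466 / (2 × 1.733) = 672 nm.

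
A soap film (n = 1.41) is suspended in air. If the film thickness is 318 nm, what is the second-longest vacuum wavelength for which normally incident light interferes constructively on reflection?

598 nm

Ray reflecting at the top interface goes from n = 1.0 toward n = 1.41: a half-wave phase shift.
Bottom surface (1.41 → 1.0): reflection off a lower-index medium gives no phase shift.
The two reflections differ by half a wavelength.
With one net inversion, constructive interference in reflection requires 2 n t = (m + ½) λ.
λ = 2 n t / (m + ½). The second-longest wavelength is m = 1: λ = 2 × 1.41 × 318 / 1.50 = 598 nm.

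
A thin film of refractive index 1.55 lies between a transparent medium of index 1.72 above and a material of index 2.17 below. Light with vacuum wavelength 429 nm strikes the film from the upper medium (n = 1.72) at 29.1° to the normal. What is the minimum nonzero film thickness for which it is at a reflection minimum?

Top surface (1.72 → 1.55): reflection off a lower-index medium gives no phase shift.
Bottom surface (1.55 → 2.17): reflection off a higher-index medium gives a half-wave phase shift.
Exactly one π shift → a net half-wave offset.
So the condition for destructive reflection is 2 n t cos θ_r = m λ.
Snell's law: 1.72 sin 29.1° = 1.55 sin θ_r → sin θ_r = 0.540, cos θ_r = 0.842.
Minimum nonzero at m = 1: t = λ / (2 n cos θ_r) = 429 / (2 × 1.55 × 0.842) = 164 nm.

164 nm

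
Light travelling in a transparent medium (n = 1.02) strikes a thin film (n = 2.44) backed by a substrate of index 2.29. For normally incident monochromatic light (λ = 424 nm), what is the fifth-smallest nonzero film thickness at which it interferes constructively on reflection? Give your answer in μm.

Ray reflecting at the top interface goes from n = 1.02 toward n = 2.44: a half-wave phase shift.
Ray reflecting at the bottom interface goes from n = 2.44 toward n = 2.29: no phase shift.
Net: one phase inversion between the two reflected rays.
So the condition for constructive reflection is 2 n t = (m + ½) λ.
The fifth-smallest nonzero thickness corresponds to m = 4: t = (m + ½) λ / (2 n) = 4.50 × 424 / (2 × 2.44) = 391 nm.

0.391 μm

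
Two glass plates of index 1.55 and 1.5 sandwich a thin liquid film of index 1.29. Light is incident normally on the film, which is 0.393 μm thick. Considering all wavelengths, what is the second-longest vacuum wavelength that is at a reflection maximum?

Top surface (1.55 → 1.29): reflection off a lower-index medium gives no phase shift.
At the lower boundary (n = 1.29 to n = 1.5) the reflected ray undergoes a half-wave phase shift.
Net: one phase inversion between the two reflected rays.
For maximum reflection here: 2 n t = (m + ½) λ.
λ = 2 n t / (m + ½). The second-longest wavelength is m = 1: λ = 2 × 1.29 × 393 / 1.50 = 676 nm.

676 nm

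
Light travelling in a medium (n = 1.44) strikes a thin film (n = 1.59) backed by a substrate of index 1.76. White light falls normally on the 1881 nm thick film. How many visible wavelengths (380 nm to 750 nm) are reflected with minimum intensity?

Top surface (1.44 → 1.59): reflection off a higher-index medium gives a half-wave phase shift.
At the lower boundary (n = 1.59 to n = 1.76) the reflected ray undergoes a half-wave phase shift.
Net: no relative phase inversion (both shifts match).
So the condition for destructive reflection is 2 n t = (m + ½) λ.
λ = 2 n t / (m + ½) = 5982 / (m + ½) nm.
m=7: 798 nm (IR); m=8: 704 nm (visible); m=9: 630 nm (visible); m=10: 570 nm (visible); m=11: 520 nm (visible); m=12: 479 nm (visible); m=13: 443 nm (visible); m=14: 413 nm (visible); m=15: 386 nm (visible); m=16: 363 nm (UV).

8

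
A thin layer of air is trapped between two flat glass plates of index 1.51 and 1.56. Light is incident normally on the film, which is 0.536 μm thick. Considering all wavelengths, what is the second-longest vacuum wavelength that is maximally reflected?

Top surface (1.51 → 1.0): reflection off a lower-index medium gives no phase shift.
At the lower boundary (n = 1.0 to n = 1.56) the reflected ray undergoes a half-wave phase shift.
Exactly one π shift → a net half-wave offset.
So the condition for constructive reflection is 2 n t = (m + ½) λ.
λ = 2 n t / (m + ½). The second-longest wavelength is m = 1: λ = 2 × 1.0 × 536 / 1.50 = 715 nm.

715 nm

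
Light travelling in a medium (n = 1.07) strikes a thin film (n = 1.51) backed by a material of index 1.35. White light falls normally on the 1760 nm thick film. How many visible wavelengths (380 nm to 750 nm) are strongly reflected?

Ray reflecting at the top interface goes from n = 1.07 toward n = 1.51: a half-wave phase shift.
Bottom surface (1.51 → 1.35): reflection off a lower-index medium gives no phase shift.
Exactly one π shift → a net half-wave offset.
With one net inversion, constructive interference in reflection requires 2 n t = (m + ½) λ.
λ = 2 n t / (m + ½) = 5315 / (m + ½) nm.
m=6: 818 nm (IR); m=7: 709 nm (visible); m=8: 625 nm (visible); m=9: 559 nm (visible); m=10: 506 nm (visible); m=11: 462 nm (visible); m=12: 425 nm (visible); m=13: 394 nm (visible); m=14: 367 nm (UV).

7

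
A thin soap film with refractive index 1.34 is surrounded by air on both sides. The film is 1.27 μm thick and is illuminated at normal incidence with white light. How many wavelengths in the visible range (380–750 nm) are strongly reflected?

Ray reflecting at the top interface goes from n = 1.0 toward n = 1.34: a half-wave phase shift.
Ray reflecting at the bottom interface goes from n = 1.34 toward n = 1.0: no phase shift.
The two reflections differ by half a wavelength.
With one net inversion, constructive interference in reflection requires 2 n t = (m + ½) λ.
λ = 2 n t / (m + ½) = 3404 / (m + ½) nm.
m=4: 756 nm (IR); m=5: 619 nm (visible); m=6: 524 nm (visible); m=7: 454 nm (visible); m=8: 400 nm (visible); m=9: 358 nm (UV).

4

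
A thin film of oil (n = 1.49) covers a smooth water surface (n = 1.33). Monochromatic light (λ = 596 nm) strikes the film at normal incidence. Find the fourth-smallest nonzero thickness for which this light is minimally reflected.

800 nm

Ray reflecting at the top interface goes from n = 1.0 toward n = 1.49: a half-wave phase shift.
Bottom surface (1.49 → 1.33): reflection off a lower-index medium gives no phase shift.
The two reflections differ by half a wavelength.
So the condition for destructive reflection is 2 n t = m λ.
The fourth-smallest nonzero thickness corresponds to m = 4: t = m λ / (2 n) = 4.00 × 596 / (2 × 1.49) = 800 nm.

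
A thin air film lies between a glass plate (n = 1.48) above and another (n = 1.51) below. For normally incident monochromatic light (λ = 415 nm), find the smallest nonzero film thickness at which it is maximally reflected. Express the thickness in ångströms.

1038 Å

Ray reflecting at the top interface goes from n = 1.48 toward n = 1.0: no phase shift.
Bottom surface (1.0 → 1.51): reflection off a higher-index medium gives a half-wave phase shift.
Exactly one π shift → a net half-wave offset.
So the condition for constructive reflection is 2 n t = (m + ½) λ.
Minimum at m = 0: t = λ / (4 n) = 415 / (4 × 1.0) = 104 nm.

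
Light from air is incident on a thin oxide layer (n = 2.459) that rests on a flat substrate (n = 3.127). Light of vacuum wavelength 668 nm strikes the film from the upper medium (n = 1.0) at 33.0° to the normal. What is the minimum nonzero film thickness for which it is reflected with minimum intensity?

69.6 nm

Top surface (1.0 → 2.459): reflection off a higher-index medium gives a half-wave phase shift.
At the lower boundary (n = 2.459 to n = 3.127) the reflected ray undergoes a half-wave phase shift.
Zero or two π shifts → no net half-wave offset.
So the condition for destructive reflection is 2 n t cos θ_r = (m + ½) λ.
Snell's law: 1.0 sin 33.0° = 2.459 sin θ_r → sin θ_r = 0.221, cos θ_r = 0.975.
Minimum at m = 0: t = λ / (4 n cos θ_r) = 668 / (4 × 2.459 × 0.975) = 69.6 nm.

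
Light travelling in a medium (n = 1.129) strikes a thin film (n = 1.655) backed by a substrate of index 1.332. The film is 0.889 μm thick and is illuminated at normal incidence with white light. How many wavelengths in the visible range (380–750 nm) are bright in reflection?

4

Ray reflecting at the top interface goes from n = 1.129 toward n = 1.655: a half-wave phase shift.
Ray reflecting at the bottom interface goes from n = 1.655 toward n = 1.332: no phase shift.
Exactly one π shift → a net half-wave offset.
With one net inversion, constructive interference in reflection requires 2 n t = (m + ½) λ.
λ = 2 n t / (m + ½) = 2943 / (m + ½) nm.
m=3: 841 nm (IR); m=4: 654 nm (visible); m=5: 535 nm (visible); m=6: 453 nm (visible); m=7: 392 nm (visible); m=8: 346 nm (UV).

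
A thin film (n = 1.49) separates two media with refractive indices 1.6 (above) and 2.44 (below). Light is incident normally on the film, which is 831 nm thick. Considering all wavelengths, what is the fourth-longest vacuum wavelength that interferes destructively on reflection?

619 nm

Ray reflecting at the top interface goes from n = 1.6 toward n = 1.49: no phase shift.
At the lower boundary (n = 1.49 to n = 2.44) the reflected ray undergoes a half-wave phase shift.
Exactly one π shift → a net half-wave offset.
With one net inversion, destructive interference in reflection requires 2 n t = m λ.
λ = 2 n t / m. The fourth-longest wavelength is m = 4: λ = 2 × 1.49 × 831 / 4.00 = 619 nm.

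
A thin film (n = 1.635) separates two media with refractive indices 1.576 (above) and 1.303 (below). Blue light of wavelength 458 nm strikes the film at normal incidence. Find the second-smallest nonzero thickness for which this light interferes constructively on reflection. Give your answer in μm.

0.210 μm

Top surface (1.576 → 1.635): reflection off a higher-index medium gives a half-wave phase shift.
Ray reflecting at the bottom interface goes from n = 1.635 toward n = 1.303: no phase shift.
Net: one phase inversion between the two reflected rays.
For strong reflection here: 2 n t = (m + ½) λ.
The second-smallest nonzero thickness corresponds to m = 1: t = (m + ½) λ / (2 n) = 1.50 × 458 / (2 × 1.635) = 210 nm.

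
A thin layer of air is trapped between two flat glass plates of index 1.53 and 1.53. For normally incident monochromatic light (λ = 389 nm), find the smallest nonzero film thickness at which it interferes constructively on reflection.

Ray reflecting at the top interface goes from n = 1.53 toward n = 1.0: no phase shift.
Bottom surface (1.0 → 1.53): reflection off a higher-index medium gives a half-wave phase shift.
Net: one phase inversion between the two reflected rays.
With one net inversion, constructive interference in reflection requires 2 n t = (m + ½) λ.
Minimum at m = 0: t = λ / (4 n) = 389 / (4 × 1.0) = 97.3 nm.

97.3 nm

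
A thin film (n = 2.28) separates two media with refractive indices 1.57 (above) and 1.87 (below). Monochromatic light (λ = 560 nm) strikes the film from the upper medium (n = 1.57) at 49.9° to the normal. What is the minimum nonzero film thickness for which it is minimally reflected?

Ray reflecting at the top interface goes from n = 1.57 toward n = 2.28: a half-wave phase shift.
Ray reflecting at the bottom interface goes from n = 2.28 toward n = 1.87: no phase shift.
The two reflections differ by half a wavelength.
With one net inversion, destructive interference in reflection requires 2 n t cos θ_r = m λ.
Snell's law: 1.57 sin 49.9° = 2.28 sin θ_r → sin θ_r = 0.527, cos θ_r = 0.850.
Minimum nonzero at m = 1: t = λ / (2 n cos θ_r) = 560 / (2 × 2.28 × 0.850) = 144 nm.

144 nm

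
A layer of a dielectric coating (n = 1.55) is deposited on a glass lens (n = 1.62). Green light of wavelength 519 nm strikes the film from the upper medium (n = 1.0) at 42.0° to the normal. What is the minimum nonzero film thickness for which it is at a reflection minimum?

92.8 nm

Top surface (1.0 → 1.55): reflection off a higher-index medium gives a half-wave phase shift.
At the lower boundary (n = 1.55 to n = 1.62) the reflected ray undergoes a half-wave phase shift.
The two reflections carry the same phase change, so no net offset.
So the condition for destructive reflection is 2 n t cos θ_r = (m + ½) λ.
Snell's law: 1.0 sin 42.0° = 1.55 sin θ_r → sin θ_r = 0.432, cos θ_r = 0.902.
Minimum at m = 0: t = λ / (4 n cos θ_r) = 519 / (4 × 1.55 × 0.902) = 92.8 nm.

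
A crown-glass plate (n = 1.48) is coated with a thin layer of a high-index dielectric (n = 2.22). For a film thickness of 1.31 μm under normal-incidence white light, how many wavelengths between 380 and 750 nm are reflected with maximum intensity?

7

Ray reflecting at the top interface goes from n = 1.0 toward n = 2.22: a half-wave phase shift.
Ray reflecting at the bottom interface goes from n = 2.22 toward n = 1.48: no phase shift.
Exactly one π shift → a net half-wave offset.
So the condition for constructive reflection is 2 n t = (m + ½) λ.
λ = 2 n t / (m + ½) = 5816 / (m + ½) nm.
m=7: 776 nm (IR); m=8: 684 nm (visible); m=9: 612 nm (visible); m=10: 554 nm (visible); m=11: 506 nm (visible); m=12: 465 nm (visible); m=13: 431 nm (visible); m=14: 401 nm (visible); m=15: 375 nm (UV).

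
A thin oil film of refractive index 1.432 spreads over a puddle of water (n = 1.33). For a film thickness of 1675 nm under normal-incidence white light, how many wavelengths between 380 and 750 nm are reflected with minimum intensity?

6

Top surface (1.0 → 1.432): reflection off a higher-index medium gives a half-wave phase shift.
Ray reflecting at the bottom interface goes from n = 1.432 toward n = 1.33: no phase shift.
The two reflections differ by half a wavelength.
So the condition for destructive reflection is 2 n t = m λ.
λ = 2 n t / m = 4797 / m nm.
m=6: 800 nm (IR); m=7: 685 nm (visible); m=8: 600 nm (visible); m=9: 533 nm (visible); m=10: 480 nm (visible); m=11: 436 nm (visible); m=12: 400 nm (visible); m=13: 369 nm (UV).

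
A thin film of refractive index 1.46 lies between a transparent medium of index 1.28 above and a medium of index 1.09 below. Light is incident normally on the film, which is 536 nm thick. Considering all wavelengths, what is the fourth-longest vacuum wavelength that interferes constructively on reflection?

Top surface (1.28 → 1.46): reflection off a higher-index medium gives a half-wave phase shift.
At the lower boundary (n = 1.46 to n = 1.09) the reflected ray undergoes no phase shift.
Net: one phase inversion between the two reflected rays.
With one net inversion, constructive interference in reflection requires 2 n t = (m + ½) λ.
λ = 2 n t / (m + ½). The fourth-longest wavelength is m = 3: λ = 2 × 1.46 × 536 / 3.50 = 447 nm.

447 nm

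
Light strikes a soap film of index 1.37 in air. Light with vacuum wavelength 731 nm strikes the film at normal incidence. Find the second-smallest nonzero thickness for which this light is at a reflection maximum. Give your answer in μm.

0.400 μm

Top surface (1.0 → 1.37): reflection off a higher-index medium gives a half-wave phase shift.
Ray reflecting at the bottom interface goes from n = 1.37 toward n = 1.0: no phase shift.
Net: one phase inversion between the two reflected rays.
So the condition for constructive reflection is 2 n t = (m + ½) λ.
The second-smallest nonzero thickness corresponds to m = 1: t = (m + ½) λ / (2 n) = 1.50 × 731 / (2 × 1.37) = 400 nm.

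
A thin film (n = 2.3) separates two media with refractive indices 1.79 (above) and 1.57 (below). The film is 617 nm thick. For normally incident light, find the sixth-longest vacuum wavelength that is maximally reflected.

Ray reflecting at the top interface goes from n = 1.79 toward n = 2.3: a half-wave phase shift.
Ray reflecting at the bottom interface goes from n = 2.3 toward n = 1.57: no phase shift.
Net: one phase inversion between the two reflected rays.
With one net inversion, constructive interference in reflection requires 2 n t = (m + ½) λ.
λ = 2 n t / (m + ½). The sixth-longest wavelength is m = 5: λ = 2 × 2.3 × 617 / 5.50 = 516 nm.

516 nm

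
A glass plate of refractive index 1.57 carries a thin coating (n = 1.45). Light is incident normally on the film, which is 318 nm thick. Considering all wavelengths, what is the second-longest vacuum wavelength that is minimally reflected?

615 nm

At the upper boundary (n = 1.0 to n = 1.45) the reflected ray undergoes a half-wave phase shift.
Ray reflecting at the bottom interface goes from n = 1.45 toward n = 1.57: a half-wave phase shift.
Net: no relative phase inversion (both shifts match).
For weak reflection here: 2 n t = (m + ½) λ.
λ = 2 n t / (m + ½). The second-longest wavelength is m = 1: λ = 2 × 1.45 × 318 / 1.50 = 615 nm.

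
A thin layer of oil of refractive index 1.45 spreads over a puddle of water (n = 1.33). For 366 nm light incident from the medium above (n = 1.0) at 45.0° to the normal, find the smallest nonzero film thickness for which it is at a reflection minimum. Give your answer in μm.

0.145 μm

Top surface (1.0 → 1.45): reflection off a higher-index medium gives a half-wave phase shift.
Bottom surface (1.45 → 1.33): reflection off a lower-index medium gives no phase shift.
Net: one phase inversion between the two reflected rays.
With one net inversion, destructive interference in reflection requires 2 n t cos θ_r = m λ.
Snell's law: 1.0 sin 45.0° = 1.45 sin θ_r → sin θ_r = 0.488, cos θ_r = 0.873.
Minimum nonzero at m = 1: t = λ / (2 n cos θ_r) = 366 / (2 × 1.45 × 0.873) = 145 nm.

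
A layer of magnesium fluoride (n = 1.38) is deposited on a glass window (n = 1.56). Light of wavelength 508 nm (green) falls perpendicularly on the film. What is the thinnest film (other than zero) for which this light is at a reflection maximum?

Ray reflecting at the top interface goes from n = 1.0 toward n = 1.38: a half-wave phase shift.
Bottom surface (1.38 → 1.56): reflection off a higher-index medium gives a half-wave phase shift.
Zero or two π shifts → no net half-wave offset.
So the condition for constructive reflection is 2 n t = m λ.
Minimum nonzero at m = 1: t = λ / (2 n) = 508 / (2 × 1.38) = 184 nm.

184 nm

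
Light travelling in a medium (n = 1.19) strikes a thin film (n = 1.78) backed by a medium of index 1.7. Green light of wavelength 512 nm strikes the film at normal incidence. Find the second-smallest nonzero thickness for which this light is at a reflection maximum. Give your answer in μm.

Top surface (1.19 → 1.78): reflection off a higher-index medium gives a half-wave phase shift.
Ray reflecting at the bottom interface goes from n = 1.78 toward n = 1.7: no phase shift.
Net: one phase inversion between the two reflected rays.
So the condition for constructive reflection is 2 n t = (m + ½) λ.
The second-smallest nonzero thickness corresponds to m = 1: t = (m + ½) λ / (2 n) = 1.50 × 512 / (2 × 1.78) = 216 nm.

0.216 μm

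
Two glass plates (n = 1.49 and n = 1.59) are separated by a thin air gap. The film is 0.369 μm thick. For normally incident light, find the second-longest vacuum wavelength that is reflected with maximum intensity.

492 nm

Top surface (1.49 → 1.0): reflection off a lower-index medium gives no phase shift.
At the lower boundary (n = 1.0 to n = 1.59) the reflected ray undergoes a half-wave phase shift.
The two reflections differ by half a wavelength.
With one net inversion, constructive interference in reflection requires 2 n t = (m + ½) λ.
λ = 2 n t / (m + ½). The second-longest wavelength is m = 1: λ = 2 × 1.0 × 369 / 1.50 = 492 nm.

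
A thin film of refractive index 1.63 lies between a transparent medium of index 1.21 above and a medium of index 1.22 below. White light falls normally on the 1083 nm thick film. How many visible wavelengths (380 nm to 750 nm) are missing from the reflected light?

At the upper boundary (n = 1.21 to n = 1.63) the reflected ray undergoes a half-wave phase shift.
Ray reflecting at the bottom interface goes from n = 1.63 toward n = 1.22: no phase shift.
The two reflections differ by half a wavelength.
For minimum reflection here: 2 n t = m λ.
λ = 2 n t / m = 3531 / m nm.
m=4: 883 nm (IR); m=5: 706 nm (visible); m=6: 588 nm (visible); m=7: 504 nm (visible); m=8: 441 nm (visible); m=9: 392 nm (visible); m=10: 353 nm (UV).

5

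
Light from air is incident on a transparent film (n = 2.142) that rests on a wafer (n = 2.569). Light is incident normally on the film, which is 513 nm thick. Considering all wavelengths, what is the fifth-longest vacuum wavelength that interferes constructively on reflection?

440 nm

At the upper boundary (n = 1.0 to n = 2.142) the reflected ray undergoes a half-wave phase shift.
Ray reflecting at the bottom interface goes from n = 2.142 toward n = 2.569: a half-wave phase shift.
Net: no relative phase inversion (both shifts match).
For strong reflection here: 2 n t = m λ.
λ = 2 n t / m. The fifth-longest wavelength is m = 5: λ = 2 × 2.142 × 513 / 5.00 = 440 nm.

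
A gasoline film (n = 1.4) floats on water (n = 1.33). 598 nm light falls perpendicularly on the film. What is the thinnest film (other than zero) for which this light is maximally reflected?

107 nm

Top surface (1.0 → 1.4): reflection off a higher-index medium gives a half-wave phase shift.
Ray reflecting at the bottom interface goes from n = 1.4 toward n = 1.33: no phase shift.
The two reflections differ by half a wavelength.
For maximum reflection here: 2 n t = (m + ½) λ.
Minimum at m = 0: t = λ / (4 n) = 598 / (4 × 1.4) = 107 nm.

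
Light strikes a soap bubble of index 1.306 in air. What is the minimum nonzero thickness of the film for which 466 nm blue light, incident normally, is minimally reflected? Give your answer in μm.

0.178 μm

At the upper boundary (n = 1.0 to n = 1.306) the reflected ray undergoes a half-wave phase shift.
At the lower boundary (n = 1.306 to n = 1.0) the reflected ray undergoes no phase shift.
The two reflections differ by half a wavelength.
For minimum reflection here: 2 n t = m λ.
Minimum nonzero at m = 1: t = λ / (2 n) = 466 / (2 × 1.306) = 178 nm.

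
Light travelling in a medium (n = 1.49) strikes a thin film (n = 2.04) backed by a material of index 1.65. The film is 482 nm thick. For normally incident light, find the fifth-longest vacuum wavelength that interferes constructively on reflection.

Top surface (1.49 → 2.04): reflection off a higher-index medium gives a half-wave phase shift.
Ray reflecting at the bottom interface goes from n = 2.04 toward n = 1.65: no phase shift.
Exactly one π shift → a net half-wave offset.
For bright reflection here: 2 n t = (m + ½) λ.
λ = 2 n t / (m + ½). The fifth-longest wavelength is m = 4: λ = 2 × 2.04 × 482 / 4.50 = 437 nm.

437 nm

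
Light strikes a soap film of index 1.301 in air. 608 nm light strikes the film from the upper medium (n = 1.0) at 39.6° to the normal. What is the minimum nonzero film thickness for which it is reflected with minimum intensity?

268 nm

Ray reflecting at the top interface goes from n = 1.0 toward n = 1.301: a half-wave phase shift.
Bottom surface (1.301 → 1.0): reflection off a lower-index medium gives no phase shift.
The two reflections differ by half a wavelength.
For dark reflection here: 2 n t cos θ_r = m λ.
Snell's law: 1.0 sin 39.6° = 1.301 sin θ_r → sin θ_r = 0.490, cos θ_r = 0.872.
Minimum nonzero at m = 1: t = λ / (2 n cos θ_r) = 608 / (2 × 1.301 × 0.872) = 268 nm.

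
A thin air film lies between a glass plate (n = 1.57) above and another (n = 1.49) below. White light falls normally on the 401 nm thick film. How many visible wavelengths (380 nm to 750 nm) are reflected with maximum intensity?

1

Top surface (1.57 → 1.0): reflection off a lower-index medium gives no phase shift.
At the lower boundary (n = 1.0 to n = 1.49) the reflected ray undergoes a half-wave phase shift.
Exactly one π shift → a net half-wave offset.
So the condition for constructive reflection is 2 n t = (m + ½) λ.
λ = 2 n t / (m + ½) = 802 / (m + ½) nm.
m=0: 1604 nm (IR); m=1: 535 nm (visible); m=2: 321 nm (UV).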